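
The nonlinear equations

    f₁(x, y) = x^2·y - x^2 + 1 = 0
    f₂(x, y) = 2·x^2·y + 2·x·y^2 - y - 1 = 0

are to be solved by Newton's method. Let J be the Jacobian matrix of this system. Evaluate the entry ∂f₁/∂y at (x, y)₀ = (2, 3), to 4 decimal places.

∂f₁/∂y = x^2.
At (2, 3) this is 4.0000.

4.0000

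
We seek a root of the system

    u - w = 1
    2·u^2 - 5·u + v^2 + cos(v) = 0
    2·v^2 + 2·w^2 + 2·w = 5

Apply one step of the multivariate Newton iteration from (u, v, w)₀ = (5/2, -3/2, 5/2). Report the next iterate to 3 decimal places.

At (5/2, -3/2, 5/2): F = (-1.000, 2.32074, 17.000).
Jacobian J = [[1, 0, -1], [4·u - 5, 2·v - sin(v), 0], [0, 4·v, 4·w + 2]].
At the point, J = [[1.000, 0.000, -1.000], [5.000, -2.00251, 0.000], [0.000, -6.000, 12.000]] (det J = 5.96994).
Solving J·Δ = −F gives Δ = (-0.655, -0.477, -1.655).
Then the next iterate is (u, v, w)₁ = (1.845, -1.977, 0.845).

(1.845, -1.977, 0.845)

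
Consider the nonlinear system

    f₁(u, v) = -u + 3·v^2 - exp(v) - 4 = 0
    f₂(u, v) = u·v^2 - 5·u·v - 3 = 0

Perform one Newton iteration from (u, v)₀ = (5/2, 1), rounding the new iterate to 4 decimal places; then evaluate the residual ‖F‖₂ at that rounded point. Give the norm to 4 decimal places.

6.8842

At (5/2, 1): F = (-6.218282, -13.0000).
Jacobian J = [[-1, 6·v - exp(v)], [v^2 - 5·v, 2·u·v - 5·u]].
At the point, J = [[-1.0000, 3.281718], [-4.0000, -7.5000]] (det J = 20.626873).
Solving J·Δ = −F gives Δ = (-4.3293, 0.5756).
Then the next iterate is (u, v)₁ = (-1.8293, 1.5756).
Re-evaluating at (-1.8293, 1.5756): F = (0.443205, 6.869960), so ‖F‖₂ = 6.8842.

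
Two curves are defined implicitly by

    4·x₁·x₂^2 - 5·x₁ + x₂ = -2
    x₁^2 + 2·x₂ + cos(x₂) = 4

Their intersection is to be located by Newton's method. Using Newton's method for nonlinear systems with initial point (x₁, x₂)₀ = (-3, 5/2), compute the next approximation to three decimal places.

(-1.574, 2.043)

At (-3, 5/2): F = (-55.500, 9.19886).
Jacobian J = [[4·x₂^2 - 5, 8·x₁·x₂ + 1], [2·x₁, -sin(x₂) + 2]].
At the point, J = [[20.000, -59.000], [-6.000, 1.40153]] (det J = -325.96944).
Solving J·Δ = −F gives Δ = (1.426, -0.457).
Then the next iterate is (x₁, x₂)₁ = (-1.574, 2.043).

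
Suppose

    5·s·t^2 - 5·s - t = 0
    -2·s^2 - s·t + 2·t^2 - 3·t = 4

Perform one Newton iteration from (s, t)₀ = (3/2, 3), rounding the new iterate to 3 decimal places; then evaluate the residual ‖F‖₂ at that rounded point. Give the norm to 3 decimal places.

14.085

At (3/2, 3): F = (57.000, -4.000).
Jacobian J = [[5·t^2 - 5, 10·s·t - 1], [-4·s - t, -s + 4·t - 3]].
At the point, J = [[40.000, 44.000], [-9.000, 7.500]] (det J = 696.000).
Solving J·Δ = −F gives Δ = (-0.867, -0.507).
Then the next iterate is (s, t)₁ = (0.633, 2.493).
Re-evaluating at (0.633, 2.493): F = (14.01263, -1.42835), so ‖F‖₂ = 14.085.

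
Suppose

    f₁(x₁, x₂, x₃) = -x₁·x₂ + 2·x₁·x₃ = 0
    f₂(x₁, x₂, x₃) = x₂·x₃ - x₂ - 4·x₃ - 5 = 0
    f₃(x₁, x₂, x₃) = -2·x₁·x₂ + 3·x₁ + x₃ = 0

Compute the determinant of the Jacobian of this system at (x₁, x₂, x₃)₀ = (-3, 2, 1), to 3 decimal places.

J = [[-x₂ + 2·x₃, -x₁, 2·x₁], [0, x₃ - 1, x₂ - 4], [-2·x₂ + 3, -2·x₁, 1]].
At the point, J = [[0.000, 3.000, -6.000], [0.000, 0.000, -2.000], [-1.000, 6.000, 1.000]].
det J = 6.000.

6.000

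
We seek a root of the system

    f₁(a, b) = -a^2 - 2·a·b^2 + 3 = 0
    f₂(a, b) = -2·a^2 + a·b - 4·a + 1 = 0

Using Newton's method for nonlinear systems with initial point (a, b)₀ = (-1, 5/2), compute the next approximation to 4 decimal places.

At (-1, 5/2): F = (14.5000, 0.5000).
Jacobian J = [[-2·a - 2·b^2, -4·a·b], [-4·a + b - 4, a]].
At the point, J = [[-10.5000, 10.0000], [2.5000, -1.0000]] (det J = -14.5000).
Solving J·Δ = −F gives Δ = (-1.3448, -2.8621).
Then the next iterate is (a, b)₁ = (-2.3448, -0.3621).

(-2.3448, -0.3621)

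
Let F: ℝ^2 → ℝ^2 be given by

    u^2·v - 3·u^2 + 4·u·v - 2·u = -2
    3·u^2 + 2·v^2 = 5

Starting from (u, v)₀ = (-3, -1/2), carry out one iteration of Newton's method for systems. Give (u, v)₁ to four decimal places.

(-1.8352, 0.2670)

At (-3, -1/2): F = (-17.5000, 22.5000).
Jacobian J = [[2·u·v - 6·u + 4·v - 2, u^2 + 4·u], [6·u, 4·v]].
At the point, J = [[17.0000, -3.0000], [-18.0000, -2.0000]] (det J = -88.0000).
Solving J·Δ = −F gives Δ = (1.1648, 0.7670).
Then the next iterate is (u, v)₁ = (-1.8352, 0.2670).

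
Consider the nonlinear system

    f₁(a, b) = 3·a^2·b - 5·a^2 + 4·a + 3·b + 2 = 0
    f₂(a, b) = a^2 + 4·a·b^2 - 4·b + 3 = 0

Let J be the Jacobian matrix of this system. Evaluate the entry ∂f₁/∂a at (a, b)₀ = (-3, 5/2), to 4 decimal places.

-11.0000

∂f₁/∂a = 6·a·b - 10·a + 4.
At (-3, 5/2) this is -11.0000.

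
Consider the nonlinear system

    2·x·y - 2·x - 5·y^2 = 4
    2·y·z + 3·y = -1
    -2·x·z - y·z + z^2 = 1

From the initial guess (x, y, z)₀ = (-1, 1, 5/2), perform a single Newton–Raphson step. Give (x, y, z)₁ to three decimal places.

(-0.875, 0.250, 1.000)

At (-1, 1, 5/2): F = (-9.000, 9.000, 7.750).
Jacobian J = [[2·y - 2, 2·x - 10·y, 0], [0, 2·z + 3, 2·y], [-2·z, -z, -2·x - y + 2·z]].
At the point, J = [[0.000, -12.000, 0.000], [0.000, 8.000, 2.000], [-5.000, -2.500, 6.000]] (det J = 120.000).
Solving J·Δ = −F gives Δ = (0.125, -0.750, -1.500).
Then the next iterate is (x, y, z)₁ = (-0.875, 0.250, 1.000).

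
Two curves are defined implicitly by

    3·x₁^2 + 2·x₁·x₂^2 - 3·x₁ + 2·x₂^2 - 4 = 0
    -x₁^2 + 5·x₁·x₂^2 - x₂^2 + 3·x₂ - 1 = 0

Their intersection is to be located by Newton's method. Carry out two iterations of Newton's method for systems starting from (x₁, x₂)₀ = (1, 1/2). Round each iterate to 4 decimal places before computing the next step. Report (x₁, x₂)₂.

At (1, 1/2): F = (-3.0000, 0.5000).
Jacobian J = [[6·x₁ + 2·x₂^2 - 3, 4·x₁·x₂ + 4·x₂], [-2·x₁ + 5·x₂^2, 10·x₁·x₂ - 2·x₂ + 3]].
At the point, J = [[3.5000, 4.0000], [-0.7500, 7.0000]] (det J = 27.5000).
Solving J·Δ = −F gives Δ = (0.8364, 0.0182).
Then the next iterate is (x₁, x₂)₁ = (1.8364, 0.5182).
Round to (1.8364, 0.5182) and repeat: F = (2.131219, -0.620642), J = [[8.555462, 5.879290], [-2.330144, 11.479825]].
Δ = (-0.2512, 0.0031), so (x₁, x₂)₂ = (1.5852, 0.5213).

(1.5852, 0.5213)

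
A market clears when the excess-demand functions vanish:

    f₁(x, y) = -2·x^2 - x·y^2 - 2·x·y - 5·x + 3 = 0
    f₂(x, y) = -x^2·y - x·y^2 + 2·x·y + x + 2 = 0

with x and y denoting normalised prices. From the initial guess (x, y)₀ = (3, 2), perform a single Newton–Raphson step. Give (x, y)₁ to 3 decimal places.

(-0.254, 3.520)

At (3, 2): F = (-54.000, -13.000).
Jacobian J = [[-4·x - y^2 - 2·y - 5, -2·x·y - 2·x], [-2·x·y - y^2 + 2·y + 1, -x^2 - 2·x·y + 2·x]].
At the point, J = [[-25.000, -18.000], [-11.000, -15.000]] (det J = 177.000).
Solving J·Δ = −F gives Δ = (-3.254, 1.520).
Then the next iterate is (x, y)₁ = (-0.254, 3.520).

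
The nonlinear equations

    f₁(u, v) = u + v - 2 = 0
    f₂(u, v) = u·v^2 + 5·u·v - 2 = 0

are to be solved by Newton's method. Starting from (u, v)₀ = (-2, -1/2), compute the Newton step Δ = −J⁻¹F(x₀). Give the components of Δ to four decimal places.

At (-2, -1/2): F = (-4.5000, 2.5000).
Jacobian J = [[1, 1], [v^2 + 5·v, 2·u·v + 5·u]].
At the point, J = [[1.0000, 1.0000], [-2.2500, -8.0000]] (det J = -5.7500).
Solving J·Δ = −F gives Δ = (5.8261, -1.3261).

(5.8261, -1.3261)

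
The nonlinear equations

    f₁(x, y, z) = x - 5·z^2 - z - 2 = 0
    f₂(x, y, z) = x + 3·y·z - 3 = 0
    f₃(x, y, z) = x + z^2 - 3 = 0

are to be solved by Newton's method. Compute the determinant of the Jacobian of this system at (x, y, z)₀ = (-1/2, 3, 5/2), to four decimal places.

J = [[1, 0, -10·z - 1], [1, 3·z, 3·y], [1, 0, 2·z]].
At the point, J = [[1.0000, 0.0000, -26.0000], [1.0000, 7.5000, 9.0000], [1.0000, 0.0000, 5.0000]].
det J = 232.5000.

232.5000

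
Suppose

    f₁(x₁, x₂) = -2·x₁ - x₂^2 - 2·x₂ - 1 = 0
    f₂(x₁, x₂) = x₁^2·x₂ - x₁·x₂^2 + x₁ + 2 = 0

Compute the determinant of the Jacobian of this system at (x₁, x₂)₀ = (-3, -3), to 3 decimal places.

-22.000

J = [[-2, -2·x₂ - 2], [2·x₁·x₂ - x₂^2 + 1, x₁^2 - 2·x₁·x₂]].
At the point, J = [[-2.000, 4.000], [10.000, -9.000]].
det J = -22.000.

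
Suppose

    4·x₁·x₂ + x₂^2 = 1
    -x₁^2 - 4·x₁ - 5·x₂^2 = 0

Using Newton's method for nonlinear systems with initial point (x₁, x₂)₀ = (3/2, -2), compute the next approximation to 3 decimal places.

(0.654, -0.884)

At (3/2, -2): F = (-9.000, -28.250).
Jacobian J = [[4·x₂, 4·x₁ + 2·x₂], [-2·x₁ - 4, -10·x₂]].
At the point, J = [[-8.000, 2.000], [-7.000, 20.000]] (det J = -146.000).
Solving J·Δ = −F gives Δ = (-0.846, 1.116).
Then the next iterate is (x₁, x₂)₁ = (0.654, -0.884).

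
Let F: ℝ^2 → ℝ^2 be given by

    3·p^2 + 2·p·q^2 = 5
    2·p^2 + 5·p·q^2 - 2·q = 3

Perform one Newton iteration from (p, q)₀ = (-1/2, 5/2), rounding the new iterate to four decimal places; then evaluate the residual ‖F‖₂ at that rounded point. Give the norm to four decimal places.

1492.1543

At (-1/2, 5/2): F = (-10.5000, -23.1250).
Jacobian J = [[6·p + 2·q^2, 4·p·q], [4·p + 5·q^2, 10·p·q - 2]].
At the point, J = [[9.5000, -5.0000], [29.2500, -14.5000]] (det J = 8.5000).
Solving J·Δ = −F gives Δ = (-4.3088, -10.2868).
Then the next iterate is (p, q)₁ = (-4.8088, -7.7868).
Re-evaluating at (-4.8088, -7.7868): F = (-518.782331, -1399.067294), so ‖F‖₂ = 1492.1543.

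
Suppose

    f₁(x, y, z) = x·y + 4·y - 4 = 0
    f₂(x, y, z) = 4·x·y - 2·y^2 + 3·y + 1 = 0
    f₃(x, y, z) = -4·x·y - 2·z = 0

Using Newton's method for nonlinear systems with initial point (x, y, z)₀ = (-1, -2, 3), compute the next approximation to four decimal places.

At (-1, -2, 3): F = (-10.0000, -5.0000, -14.0000).
Jacobian J = [[y, x + 4, 0], [4·y, 4·x - 4·y + 3, 0], [-4·y, -4·x, -2]].
At the point, J = [[-2.0000, 3.0000, 0.0000], [-8.0000, 7.0000, 0.0000], [8.0000, 4.0000, -2.0000]] (det J = -20.0000).
Solving J·Δ = −F gives Δ = (5.5000, 7.0000, 29.0000).
Then the next iterate is (x, y, z)₁ = (4.5000, 5.0000, 32.0000).

(4.5000, 5.0000, 32.0000)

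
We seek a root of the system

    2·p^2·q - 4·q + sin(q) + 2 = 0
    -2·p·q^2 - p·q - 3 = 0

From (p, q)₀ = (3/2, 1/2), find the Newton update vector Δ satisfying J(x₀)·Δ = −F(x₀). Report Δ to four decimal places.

At (3/2, 1/2): F = (2.729426, -4.5000).
Jacobian J = [[4·p·q, 2·p^2 + cos(q) - 4], [-2·q^2 - q, -4·p·q - p]].
At the point, J = [[3.0000, 1.377583], [-1.0000, -4.5000]] (det J = -12.122417).
Solving J·Δ = −F gives Δ = (-0.5018, -0.8885).

(-0.5018, -0.8885)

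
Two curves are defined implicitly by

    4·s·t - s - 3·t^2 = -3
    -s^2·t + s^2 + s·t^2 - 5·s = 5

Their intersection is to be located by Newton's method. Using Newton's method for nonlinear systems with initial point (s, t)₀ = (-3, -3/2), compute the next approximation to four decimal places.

(-1.5493, 0.8650)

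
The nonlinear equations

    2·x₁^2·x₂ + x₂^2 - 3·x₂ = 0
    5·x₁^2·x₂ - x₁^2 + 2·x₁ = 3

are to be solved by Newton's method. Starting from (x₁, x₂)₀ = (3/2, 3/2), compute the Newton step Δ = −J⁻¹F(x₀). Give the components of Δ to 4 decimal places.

(3.3750, -7.7500)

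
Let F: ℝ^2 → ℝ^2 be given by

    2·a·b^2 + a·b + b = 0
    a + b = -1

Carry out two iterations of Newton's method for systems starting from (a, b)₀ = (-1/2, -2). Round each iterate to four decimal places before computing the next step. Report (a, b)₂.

(-1.3778, 0.3778)

At (-1/2, -2): F = (-5.0000, -1.5000).
Jacobian J = [[2·b^2 + b, 4·a·b + a + 1], [1, 1]].
At the point, J = [[6.0000, 4.5000], [1.0000, 1.0000]] (det J = 1.5000).
Solving J·Δ = −F gives Δ = (-1.1667, 2.6667).
Then the next iterate is (a, b)₁ = (-1.6667, 0.6667).
Round to (-1.6667, 0.6667) and repeat: F = (-1.926148, 0.0000), J = [[1.555678, -5.111456], [1.0000, 1.0000]].
Δ = (0.2889, -0.2889), so (a, b)₂ = (-1.3778, 0.3778).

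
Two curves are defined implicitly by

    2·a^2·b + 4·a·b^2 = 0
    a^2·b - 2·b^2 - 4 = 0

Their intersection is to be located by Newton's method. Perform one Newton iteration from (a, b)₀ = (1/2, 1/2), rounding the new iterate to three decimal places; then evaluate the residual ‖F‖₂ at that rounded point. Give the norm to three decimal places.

17.255

At (1/2, 1/2): F = (0.750, -4.375).
Jacobian J = [[4·a·b + 4·b^2, 2·a^2 + 8·a·b], [2·a·b, a^2 - 4·b]].
At the point, J = [[2.000, 2.500], [0.500, -1.750]] (det J = -4.750).
Solving J·Δ = −F gives Δ = (2.026, -1.921).
Then the next iterate is (a, b)₁ = (2.526, -1.421).
Re-evaluating at (2.526, -1.421): F = (2.26853, -17.10542), so ‖F‖₂ = 17.255.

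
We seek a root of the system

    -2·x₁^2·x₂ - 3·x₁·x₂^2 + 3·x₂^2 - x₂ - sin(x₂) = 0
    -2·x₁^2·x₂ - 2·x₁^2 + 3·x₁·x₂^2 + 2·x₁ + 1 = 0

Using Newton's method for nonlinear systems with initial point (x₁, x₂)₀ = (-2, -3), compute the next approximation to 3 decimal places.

(-1.219, -1.898)

At (-2, -3): F = (108.14112, -41.000).
Jacobian J = [[-4·x₁·x₂ - 3·x₂^2, -2·x₁^2 - 6·x₁·x₂ + 6·x₂ - cos(x₂) - 1], [-4·x₁·x₂ - 4·x₁ + 3·x₂^2 + 2, -2·x₁^2 + 6·x₁·x₂]].
At the point, J = [[-51.000, -62.01001], [13.000, 28.000]] (det J = -621.86990).
Solving J·Δ = −F gives Δ = (0.781, 1.102).
Then the next iterate is (x₁, x₂)₁ = (-1.219, -1.898).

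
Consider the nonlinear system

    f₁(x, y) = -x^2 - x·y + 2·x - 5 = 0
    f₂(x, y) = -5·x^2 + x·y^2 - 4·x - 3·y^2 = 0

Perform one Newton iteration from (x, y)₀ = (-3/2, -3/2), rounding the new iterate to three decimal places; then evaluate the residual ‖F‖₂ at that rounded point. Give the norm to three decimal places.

At (-3/2, -3/2): F = (-12.500, -15.375).
Jacobian J = [[-2·x - y + 2, -x], [-10·x + y^2 - 4, 2·x·y - 6·y]].
At the point, J = [[6.500, 1.500], [13.250, 13.500]] (det J = 67.875).
Solving J·Δ = −F gives Δ = (2.146, -0.968).
Then the next iterate is (x, y)₁ = (0.646, -2.468).
Re-evaluating at (0.646, -2.468): F = (-2.53099, -19.00885), so ‖F‖₂ = 19.177.

19.177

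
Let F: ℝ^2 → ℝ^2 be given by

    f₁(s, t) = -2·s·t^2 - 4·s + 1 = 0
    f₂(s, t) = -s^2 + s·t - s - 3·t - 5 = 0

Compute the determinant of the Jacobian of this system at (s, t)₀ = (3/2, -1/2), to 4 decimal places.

J = [[-2·t^2 - 4, -4·s·t], [-2·s + t - 1, s - 3]].
At the point, J = [[-4.5000, 3.0000], [-4.5000, -1.5000]].
det J = 20.2500.

20.2500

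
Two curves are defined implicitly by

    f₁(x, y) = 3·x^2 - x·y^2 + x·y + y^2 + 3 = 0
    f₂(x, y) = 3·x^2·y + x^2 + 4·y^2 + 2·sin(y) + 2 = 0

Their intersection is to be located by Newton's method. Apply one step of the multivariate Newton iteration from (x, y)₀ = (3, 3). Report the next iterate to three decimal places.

(1.064, 2.752)

At (3, 3): F = (21.000, 128.28224).
Jacobian J = [[6·x - y^2 + y, -2·x·y + x + 2·y], [6·x·y + 2·x, 3·x^2 + 8·y + 2·cos(y)]].
At the point, J = [[12.000, -9.000], [60.000, 49.02002]] (det J = 1128.24018).
Solving J·Δ = −F gives Δ = (-1.936, -0.248).
Then the next iterate is (x, y)₁ = (1.064, 2.752).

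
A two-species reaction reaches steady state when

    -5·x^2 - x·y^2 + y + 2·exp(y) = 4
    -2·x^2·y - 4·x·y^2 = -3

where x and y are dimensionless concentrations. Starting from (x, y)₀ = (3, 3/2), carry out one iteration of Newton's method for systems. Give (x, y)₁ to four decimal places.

(1.5886, 1.2612)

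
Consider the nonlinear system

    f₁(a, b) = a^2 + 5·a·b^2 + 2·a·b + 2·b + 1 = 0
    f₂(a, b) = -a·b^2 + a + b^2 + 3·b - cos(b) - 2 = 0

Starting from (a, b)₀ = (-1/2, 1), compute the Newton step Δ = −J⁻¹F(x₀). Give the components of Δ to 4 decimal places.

(-0.1006, -0.2134)

At (-1/2, 1): F = (-0.2500, 1.459698).
Jacobian J = [[2·a + 5·b^2 + 2·b, 10·a·b + 2·a + 2], [-b^2 + 1, -2·a·b + 2·b + sin(b) + 3]].
At the point, J = [[6.0000, -4.0000], [0.0000, 6.841471]] (det J = 41.048826).
Solving J·Δ = −F gives Δ = (-0.1006, -0.2134).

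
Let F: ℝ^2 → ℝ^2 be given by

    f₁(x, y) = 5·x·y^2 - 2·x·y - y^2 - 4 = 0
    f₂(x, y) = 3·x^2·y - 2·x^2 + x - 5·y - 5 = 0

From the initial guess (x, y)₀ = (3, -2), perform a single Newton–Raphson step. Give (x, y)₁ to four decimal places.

At (3, -2): F = (64.0000, -64.0000).
Jacobian J = [[5·y^2 - 2·y, 10·x·y - 2·x - 2·y], [6·x·y - 4·x + 1, 3·x^2 - 5]].
At the point, J = [[24.0000, -62.0000], [-47.0000, 22.0000]] (det J = -2386.0000).
Solving J·Δ = −F gives Δ = (-1.0729, 0.6169).
Then the next iterate is (x, y)₁ = (1.9271, -1.3831).

(1.9271, -1.3831)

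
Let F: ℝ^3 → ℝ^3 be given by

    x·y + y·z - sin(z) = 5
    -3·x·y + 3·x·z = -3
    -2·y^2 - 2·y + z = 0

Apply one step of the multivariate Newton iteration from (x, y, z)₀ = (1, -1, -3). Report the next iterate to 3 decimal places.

At (1, -1, -3): F = (-2.85888, -3.000, -3.000).
Jacobian J = [[y, x + z, y - cos(z)], [-3·y + 3·z, -3·x, 3·x], [0, -4·y - 2, 1]].
At the point, J = [[-1.000, -2.000, -0.01001], [-6.000, -3.000, 3.000], [0.000, 2.000, 1.000]] (det J = -2.87991).
Solving J·Δ = −F gives Δ = (13.153, -8.102, 19.204).
Then the next iterate is (x, y, z)₁ = (14.153, -9.102, 16.204).

(14.153, -9.102, 16.204)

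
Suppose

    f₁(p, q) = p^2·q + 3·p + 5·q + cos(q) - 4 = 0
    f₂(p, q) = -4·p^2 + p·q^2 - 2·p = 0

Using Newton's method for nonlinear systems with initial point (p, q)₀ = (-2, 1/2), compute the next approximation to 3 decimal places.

At (-2, 1/2): F = (-4.62242, -12.500).
Jacobian J = [[2·p·q + 3, p^2 - sin(q) + 5], [-8·p + q^2 - 2, 2·p·q]].
At the point, J = [[1.000, 8.52057], [14.250, -2.000]] (det J = -123.41819).
Solving J·Δ = −F gives Δ = (0.938, 0.432).
Then the next iterate is (p, q)₁ = (-1.062, 0.932).

(-1.062, 0.932)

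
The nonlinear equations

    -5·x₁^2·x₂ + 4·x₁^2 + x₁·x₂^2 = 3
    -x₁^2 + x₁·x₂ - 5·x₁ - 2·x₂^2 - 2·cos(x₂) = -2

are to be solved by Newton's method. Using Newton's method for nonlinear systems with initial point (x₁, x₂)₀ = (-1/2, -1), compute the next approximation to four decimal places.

(-0.6174, -2.2419)

At (-1/2, -1): F = (-1.2500, 1.669395).
Jacobian J = [[-10·x₁·x₂ + 8·x₁ + x₂^2, -5·x₁^2 + 2·x₁·x₂], [-2·x₁ + x₂ - 5, x₁ - 4·x₂ + 2·sin(x₂)]].
At the point, J = [[-8.0000, -0.2500], [-5.0000, 1.817058]] (det J = -15.786464).
Solving J·Δ = −F gives Δ = (-0.1174, -1.2419).
Then the next iterate is (x₁, x₂)₁ = (-0.6174, -2.2419).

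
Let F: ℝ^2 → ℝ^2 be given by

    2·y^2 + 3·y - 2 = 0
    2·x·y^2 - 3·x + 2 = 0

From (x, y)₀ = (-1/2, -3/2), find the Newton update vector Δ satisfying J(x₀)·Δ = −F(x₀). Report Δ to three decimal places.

(0.500, -0.667)

At (-1/2, -3/2): F = (-2.000, 1.250).
Jacobian J = [[0, 4·y + 3], [2·y^2 - 3, 4·x·y]].
At the point, J = [[0.000, -3.000], [1.500, 3.000]] (det J = 4.500).
Solving J·Δ = −F gives Δ = (0.500, -0.667).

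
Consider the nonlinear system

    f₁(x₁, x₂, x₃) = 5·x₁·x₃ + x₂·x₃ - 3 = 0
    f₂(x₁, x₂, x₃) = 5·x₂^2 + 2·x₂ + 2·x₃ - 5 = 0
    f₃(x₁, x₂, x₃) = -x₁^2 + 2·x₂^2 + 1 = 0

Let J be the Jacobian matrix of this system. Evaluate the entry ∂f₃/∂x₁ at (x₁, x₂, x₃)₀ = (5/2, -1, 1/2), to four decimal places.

-5.0000

∂f₃/∂x₁ = -2·x₁.
At (5/2, -1, 1/2) this is -5.0000.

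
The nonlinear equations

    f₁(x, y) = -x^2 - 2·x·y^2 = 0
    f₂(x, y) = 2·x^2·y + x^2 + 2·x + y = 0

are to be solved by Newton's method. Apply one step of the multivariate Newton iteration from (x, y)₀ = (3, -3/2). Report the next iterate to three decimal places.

At (3, -3/2): F = (-22.500, -13.500).
Jacobian J = [[-2·x - 2·y^2, -4·x·y], [4·x·y + 2·x + 2, 2·x^2 + 1]].
At the point, J = [[-10.500, 18.000], [-10.000, 19.000]] (det J = -19.500).
Solving J·Δ = −F gives Δ = (-9.462, -4.269).
Then the next iterate is (x, y)₁ = (-6.462, -5.769).

(-6.462, -5.769)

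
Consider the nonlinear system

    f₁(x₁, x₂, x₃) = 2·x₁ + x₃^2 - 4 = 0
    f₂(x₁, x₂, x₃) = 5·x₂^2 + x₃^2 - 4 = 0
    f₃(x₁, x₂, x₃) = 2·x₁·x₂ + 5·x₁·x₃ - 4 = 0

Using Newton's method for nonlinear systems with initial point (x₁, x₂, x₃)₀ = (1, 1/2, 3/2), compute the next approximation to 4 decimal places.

At (1, 1/2, 3/2): F = (0.2500, -0.5000, 4.5000).
Jacobian J = [[2, 0, 2·x₃], [0, 10·x₂, 2·x₃], [2·x₂ + 5·x₃, 2·x₁, 5·x₁]].
At the point, J = [[2.0000, 0.0000, 3.0000], [0.0000, 5.0000, 3.0000], [8.5000, 2.0000, 5.0000]] (det J = -89.5000).
Solving J·Δ = −F gives Δ = (-0.7346, -0.1439, 0.4064).
Then the next iterate is (x₁, x₂, x₃)₁ = (0.2654, 0.3561, 1.9064).

(0.2654, 0.3561, 1.9064)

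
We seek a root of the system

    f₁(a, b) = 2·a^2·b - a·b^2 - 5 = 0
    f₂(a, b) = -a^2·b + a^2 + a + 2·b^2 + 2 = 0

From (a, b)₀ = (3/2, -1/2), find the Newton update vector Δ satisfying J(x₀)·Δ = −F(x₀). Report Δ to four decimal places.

(-0.6173, 0.9365)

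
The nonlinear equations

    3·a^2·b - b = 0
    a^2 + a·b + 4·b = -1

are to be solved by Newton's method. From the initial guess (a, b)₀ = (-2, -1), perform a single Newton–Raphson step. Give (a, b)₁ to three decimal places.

At (-2, -1): F = (-11.000, 3.000).
Jacobian J = [[6·a·b, 3·a^2 - 1], [2·a + b, a + 4]].
At the point, J = [[12.000, 11.000], [-5.000, 2.000]] (det J = 79.000).
Solving J·Δ = −F gives Δ = (0.696, 0.241).
Then the next iterate is (a, b)₁ = (-1.304, -0.759).

(-1.304, -0.759)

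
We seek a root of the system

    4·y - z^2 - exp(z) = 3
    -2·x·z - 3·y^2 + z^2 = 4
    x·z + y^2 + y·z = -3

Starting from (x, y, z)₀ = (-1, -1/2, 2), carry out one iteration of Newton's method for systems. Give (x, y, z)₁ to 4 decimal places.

(-2.2264, -0.4063, 0.5939)

At (-1, -1/2, 2): F = (-16.389056, 3.2500, 0.2500).
Jacobian J = [[0, 4, -2·z - exp(z)], [-2·z, -6·y, -2·x + 2·z], [z, 2·y + z, x + y]].
At the point, J = [[0.0000, 4.0000, -11.389056], [-4.0000, 3.0000, 6.0000], [2.0000, 1.0000, -1.5000]] (det J = 137.890561).
Solving J·Δ = −F gives Δ = (-1.2264, 0.0937, -1.4061).
Then the next iterate is (x, y, z)₁ = (-2.2264, -0.4063, 0.5939).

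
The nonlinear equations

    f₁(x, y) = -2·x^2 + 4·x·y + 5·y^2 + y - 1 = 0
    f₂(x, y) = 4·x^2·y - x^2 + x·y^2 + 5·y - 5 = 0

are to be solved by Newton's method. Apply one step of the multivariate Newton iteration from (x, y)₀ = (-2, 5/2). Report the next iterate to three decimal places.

At (-2, 5/2): F = (4.750, 31.000).
Jacobian J = [[-4·x + 4·y, 4·x + 10·y + 1], [8·x·y - 2·x + y^2, 4·x^2 + 2·x·y + 5]].
At the point, J = [[18.000, 18.000], [-29.750, 11.000]] (det J = 733.500).
Solving J·Δ = −F gives Δ = (0.690, -0.953).
Then the next iterate is (x, y)₁ = (-1.310, 1.547).

(-1.310, 1.547)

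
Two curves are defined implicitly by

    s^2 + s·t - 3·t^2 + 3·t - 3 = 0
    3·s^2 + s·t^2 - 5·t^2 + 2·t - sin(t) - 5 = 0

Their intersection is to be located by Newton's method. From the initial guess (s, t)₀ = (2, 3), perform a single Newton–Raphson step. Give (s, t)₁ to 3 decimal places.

At (2, 3): F = (-11.000, -14.14112).
Jacobian J = [[2·s + t, s - 6·t + 3], [6·s + t^2, 2·s·t - 10·t - cos(t) + 2]].
At the point, J = [[7.000, -13.000], [21.000, -15.01001]] (det J = 167.92995).
Solving J·Δ = −F gives Δ = (0.112, -0.786).
Then the next iterate is (s, t)₁ = (2.112, 2.214).

(2.112, 2.214)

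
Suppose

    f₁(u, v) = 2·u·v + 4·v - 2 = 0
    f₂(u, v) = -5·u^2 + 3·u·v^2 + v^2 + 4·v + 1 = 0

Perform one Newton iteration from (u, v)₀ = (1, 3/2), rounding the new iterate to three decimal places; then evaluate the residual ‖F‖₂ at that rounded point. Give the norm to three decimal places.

4.229

At (1, 3/2): F = (7.000, 11.000).
Jacobian J = [[2·v, 2·u + 4], [-10·u + 3·v^2, 6·u·v + 2·v + 4]].
At the point, J = [[3.000, 6.000], [-3.250, 16.000]] (det J = 67.500).
Solving J·Δ = −F gives Δ = (-0.681, -0.826).
Then the next iterate is (u, v)₁ = (0.319, 0.674).
Re-evaluating at (0.319, 0.674): F = (1.12601, 4.07621), so ‖F‖₂ = 4.229.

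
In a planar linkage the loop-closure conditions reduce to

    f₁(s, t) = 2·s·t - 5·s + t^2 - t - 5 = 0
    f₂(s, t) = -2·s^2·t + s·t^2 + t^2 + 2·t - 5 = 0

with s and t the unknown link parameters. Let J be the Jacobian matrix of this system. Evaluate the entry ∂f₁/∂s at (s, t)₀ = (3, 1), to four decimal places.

-3.0000

∂f₁/∂s = 2·t - 5.
At (3, 1) this is -3.0000.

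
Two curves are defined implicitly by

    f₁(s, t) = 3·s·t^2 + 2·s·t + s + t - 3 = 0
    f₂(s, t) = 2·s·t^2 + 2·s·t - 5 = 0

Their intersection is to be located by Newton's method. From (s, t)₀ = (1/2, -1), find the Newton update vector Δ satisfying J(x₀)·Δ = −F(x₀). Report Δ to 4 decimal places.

(-1.0000, -5.0000)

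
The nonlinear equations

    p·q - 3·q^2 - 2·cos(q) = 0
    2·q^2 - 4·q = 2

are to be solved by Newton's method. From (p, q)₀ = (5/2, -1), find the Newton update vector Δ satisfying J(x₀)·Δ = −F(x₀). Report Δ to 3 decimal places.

At (5/2, -1): F = (-6.58060, 4.000).
Jacobian J = [[q, p - 6·q + 2·sin(q)], [0, 4·q - 4]].
At the point, J = [[-1.000, 6.81706], [0.000, -8.000]] (det J = 8.000).
Solving J·Δ = −F gives Δ = (-3.172, 0.500).

(-3.172, 0.500)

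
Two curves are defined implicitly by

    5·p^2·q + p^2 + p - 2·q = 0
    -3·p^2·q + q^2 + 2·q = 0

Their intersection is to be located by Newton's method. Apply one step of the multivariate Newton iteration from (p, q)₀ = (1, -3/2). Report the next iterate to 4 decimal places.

(1.0595, -0.4286)

At (1, -3/2): F = (-2.5000, 3.7500).
Jacobian J = [[10·p·q + 2·p + 1, 5·p^2 - 2], [-6·p·q, -3·p^2 + 2·q + 2]].
At the point, J = [[-12.0000, 3.0000], [9.0000, -4.0000]] (det J = 21.0000).
Solving J·Δ = −F gives Δ = (0.0595, 1.0714).
Then the next iterate is (p, q)₁ = (1.0595, -0.4286).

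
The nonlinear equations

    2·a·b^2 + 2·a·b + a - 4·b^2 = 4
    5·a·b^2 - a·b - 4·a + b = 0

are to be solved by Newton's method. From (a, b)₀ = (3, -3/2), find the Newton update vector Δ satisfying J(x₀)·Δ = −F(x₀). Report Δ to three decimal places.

(2.200, 0.936)

At (3, -3/2): F = (-5.500, 24.750).
Jacobian J = [[2·b^2 + 2·b + 1, 4·a·b + 2·a - 8·b], [5·b^2 - b - 4, 10·a·b - a + 1]].
At the point, J = [[2.500, 0.000], [8.750, -47.000]] (det J = -117.500).
Solving J·Δ = −F gives Δ = (2.200, 0.936).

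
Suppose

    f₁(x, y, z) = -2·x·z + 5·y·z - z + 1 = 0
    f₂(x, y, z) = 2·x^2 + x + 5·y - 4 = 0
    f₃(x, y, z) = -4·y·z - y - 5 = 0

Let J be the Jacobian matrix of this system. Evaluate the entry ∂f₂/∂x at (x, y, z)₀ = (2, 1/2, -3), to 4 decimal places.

9.0000

∂f₂/∂x = 4·x + 1.
At (2, 1/2, -3) this is 9.0000.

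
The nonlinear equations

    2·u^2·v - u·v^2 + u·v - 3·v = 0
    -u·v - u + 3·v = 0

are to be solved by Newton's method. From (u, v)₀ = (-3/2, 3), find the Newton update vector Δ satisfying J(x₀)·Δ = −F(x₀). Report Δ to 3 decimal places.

At (-3/2, 3): F = (13.500, 15.000).
Jacobian J = [[4·u·v - v^2 + v, 2·u^2 - 2·u·v + u - 3], [-v - 1, -u + 3]].
At the point, J = [[-24.000, 9.000], [-4.000, 4.500]] (det J = -72.000).
Solving J·Δ = −F gives Δ = (-1.031, -4.250).

(-1.031, -4.250)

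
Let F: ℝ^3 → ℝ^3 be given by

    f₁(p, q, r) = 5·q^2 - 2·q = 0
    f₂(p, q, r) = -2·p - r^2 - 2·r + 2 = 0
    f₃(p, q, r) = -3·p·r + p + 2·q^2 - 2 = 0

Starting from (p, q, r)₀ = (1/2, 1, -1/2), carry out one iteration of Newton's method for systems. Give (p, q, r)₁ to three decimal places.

At (1/2, 1, -1/2): F = (3.000, 1.750, 1.250).
Jacobian J = [[0, 10·q - 2, 0], [-2, 0, -2·r - 2], [-3·r + 1, 4·q, -3·p]].
At the point, J = [[0.000, 8.000, 0.000], [-2.000, 0.000, -1.000], [2.500, 4.000, -1.500]] (det J = -44.000).
Solving J·Δ = −F gives Δ = (0.523, -0.375, 0.705).
Then the next iterate is (p, q, r)₁ = (1.023, 0.625, 0.205).

(1.023, 0.625, 0.205)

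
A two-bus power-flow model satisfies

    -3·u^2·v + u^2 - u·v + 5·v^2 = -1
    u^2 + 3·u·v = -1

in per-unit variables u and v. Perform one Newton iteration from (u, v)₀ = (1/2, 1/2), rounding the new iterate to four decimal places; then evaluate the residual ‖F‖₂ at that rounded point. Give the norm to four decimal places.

At (1/2, 1/2): F = (1.8750, 2.0000).
Jacobian J = [[-6·u·v + 2·u - v, -3·u^2 - u + 10·v], [2·u + 3·v, 3·u]].
At the point, J = [[-1.0000, 3.7500], [2.5000, 1.5000]] (det J = -10.8750).
Solving J·Δ = −F gives Δ = (-0.4310, -0.6149).
Then the next iterate is (u, v)₁ = (0.0690, -0.1149).
Re-evaluating at (0.0690, -0.1149): F = (1.080340, 0.980977), so ‖F‖₂ = 1.4593.

1.4593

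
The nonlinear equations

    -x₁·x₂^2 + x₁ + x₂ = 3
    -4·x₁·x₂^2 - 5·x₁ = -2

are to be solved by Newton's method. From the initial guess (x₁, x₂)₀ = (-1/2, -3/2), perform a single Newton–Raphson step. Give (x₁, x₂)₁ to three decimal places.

At (-1/2, -3/2): F = (-3.875, 9.000).
Jacobian J = [[-x₂^2 + 1, -2·x₁·x₂ + 1], [-4·x₂^2 - 5, -8·x₁·x₂]].
At the point, J = [[-1.250, -0.500], [-14.000, -6.000]] (det J = 0.500).
Solving J·Δ = −F gives Δ = (-55.500, 131.000).
Then the next iterate is (x₁, x₂)₁ = (-56.000, 129.500).

(-56.000, 129.500)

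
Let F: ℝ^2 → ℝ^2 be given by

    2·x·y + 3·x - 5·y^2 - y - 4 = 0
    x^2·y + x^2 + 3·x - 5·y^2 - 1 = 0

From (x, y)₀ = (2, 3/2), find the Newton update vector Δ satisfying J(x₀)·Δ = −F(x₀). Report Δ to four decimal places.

(-1.0806, -0.9361)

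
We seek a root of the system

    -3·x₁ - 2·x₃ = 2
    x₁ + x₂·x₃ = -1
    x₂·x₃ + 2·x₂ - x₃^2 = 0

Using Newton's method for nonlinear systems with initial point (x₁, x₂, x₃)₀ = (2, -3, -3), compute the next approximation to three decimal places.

(-0.211, -2.053, -0.684)

At (2, -3, -3): F = (-2.000, 12.000, -6.000).
Jacobian J = [[-3, 0, -2], [1, x₃, x₂], [0, x₃ + 2, x₂ - 2·x₃]].
At the point, J = [[-3.000, 0.000, -2.000], [1.000, -3.000, -3.000], [0.000, -1.000, 3.000]] (det J = 38.000).
Solving J·Δ = −F gives Δ = (-2.211, 0.947, 2.316).
Then the next iterate is (x₁, x₂, x₃)₁ = (-0.211, -2.053, -0.684).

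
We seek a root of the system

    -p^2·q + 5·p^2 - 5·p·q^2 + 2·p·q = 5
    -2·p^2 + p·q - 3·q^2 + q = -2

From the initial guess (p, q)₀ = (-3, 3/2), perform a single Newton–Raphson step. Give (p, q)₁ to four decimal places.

At (-3, 3/2): F = (51.2500, -25.7500).
Jacobian J = [[-2·p·q + 10·p - 5·q^2 + 2·q, -p^2 - 10·p·q + 2·p], [-4·p + q, p - 6·q + 1]].
At the point, J = [[-29.2500, 30.0000], [13.5000, -11.0000]] (det J = -83.2500).
Solving J·Δ = −F gives Δ = (2.5075, 0.7365).
Then the next iterate is (p, q)₁ = (-0.4925, 2.2365).

(-0.4925, 2.2365)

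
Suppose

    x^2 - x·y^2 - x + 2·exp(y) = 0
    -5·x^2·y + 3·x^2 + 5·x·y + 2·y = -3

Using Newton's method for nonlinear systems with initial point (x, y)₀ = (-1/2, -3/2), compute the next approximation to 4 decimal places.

At (-1/2, -3/2): F = (2.321260, 6.3750).
Jacobian J = [[2·x - y^2 - 1, -2·x·y + 2·exp(y)], [-10·x·y + 6·x + 5·y, -5·x^2 + 5·x + 2]].
At the point, J = [[-4.2500, -1.053740], [-18.0000, -1.7500]] (det J = -11.529814).
Solving J·Δ = −F gives Δ = (0.2303, 1.2740).
Then the next iterate is (x, y)₁ = (-0.2697, -0.2260).

(-0.2697, -0.2260)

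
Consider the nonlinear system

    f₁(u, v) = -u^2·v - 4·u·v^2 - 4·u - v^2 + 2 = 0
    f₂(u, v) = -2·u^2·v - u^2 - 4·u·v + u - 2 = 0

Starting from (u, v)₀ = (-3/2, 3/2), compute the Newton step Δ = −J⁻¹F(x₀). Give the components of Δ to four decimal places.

At (-3/2, 3/2): F = (15.8750, -3.5000).
Jacobian J = [[-2·u·v - 4·v^2 - 4, -u^2 - 8·u·v - 2·v], [-4·u·v - 2·u - 4·v + 1, -2·u^2 - 4·u]].
At the point, J = [[-8.5000, 12.7500], [7.0000, 1.5000]] (det J = -102.0000).
Solving J·Δ = −F gives Δ = (0.6710, -0.7978).

(0.6710, -0.7978)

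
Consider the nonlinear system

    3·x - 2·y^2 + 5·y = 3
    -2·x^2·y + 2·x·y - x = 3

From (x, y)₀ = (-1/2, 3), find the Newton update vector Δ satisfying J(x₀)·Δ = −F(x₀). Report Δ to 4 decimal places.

(0.5207, -0.8483)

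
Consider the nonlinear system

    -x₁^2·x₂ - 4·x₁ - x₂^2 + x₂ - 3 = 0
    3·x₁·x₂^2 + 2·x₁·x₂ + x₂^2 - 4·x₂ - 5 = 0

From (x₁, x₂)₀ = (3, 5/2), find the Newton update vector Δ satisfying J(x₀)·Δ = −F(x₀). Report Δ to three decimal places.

At (3, 5/2): F = (-41.250, 62.500).
Jacobian J = [[-2·x₁·x₂ - 4, -x₁^2 - 2·x₂ + 1], [3·x₂^2 + 2·x₂, 6·x₁·x₂ + 2·x₁ + 2·x₂ - 4]].
At the point, J = [[-19.000, -13.000], [23.750, 52.000]] (det J = -679.250).
Solving J·Δ = −F gives Δ = (-1.962, -0.306).

(-1.962, -0.306)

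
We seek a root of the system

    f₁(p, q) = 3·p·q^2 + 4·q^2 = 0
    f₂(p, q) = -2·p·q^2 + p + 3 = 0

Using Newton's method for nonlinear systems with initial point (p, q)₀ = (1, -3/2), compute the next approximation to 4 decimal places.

(3.5455, 0.0682)

At (1, -3/2): F = (15.7500, -0.5000).
Jacobian J = [[3·q^2, 6·p·q + 8·q], [-2·q^2 + 1, -4·p·q]].
At the point, J = [[6.7500, -21.0000], [-3.5000, 6.0000]] (det J = -33.0000).
Solving J·Δ = −F gives Δ = (2.5455, 1.5682).
Then the next iterate is (p, q)₁ = (3.5455, 0.0682).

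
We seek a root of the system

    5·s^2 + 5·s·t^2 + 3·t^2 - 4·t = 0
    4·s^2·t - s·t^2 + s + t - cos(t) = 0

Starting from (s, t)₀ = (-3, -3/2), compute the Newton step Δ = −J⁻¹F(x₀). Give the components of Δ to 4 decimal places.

(1.4252, 0.0851)

At (-3, -3/2): F = (24.0000, -51.820737).
Jacobian J = [[10·s + 5·t^2, 10·s·t + 6·t - 4], [8·s·t - t^2 + 1, 4·s^2 - 2·s·t + sin(t) + 1]].
At the point, J = [[-18.7500, 32.0000], [34.7500, 27.002505]] (det J = -1618.296969).
Solving J·Δ = −F gives Δ = (1.4252, 0.0851).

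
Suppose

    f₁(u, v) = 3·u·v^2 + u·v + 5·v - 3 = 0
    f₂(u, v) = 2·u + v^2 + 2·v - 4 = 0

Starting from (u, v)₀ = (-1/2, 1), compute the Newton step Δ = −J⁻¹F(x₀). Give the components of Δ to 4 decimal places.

(-0.2308, 0.6154)

At (-1/2, 1): F = (0.0000, -2.0000).
Jacobian J = [[3·v^2 + v, 6·u·v + u + 5], [2, 2·v + 2]].
At the point, J = [[4.0000, 1.5000], [2.0000, 4.0000]] (det J = 13.0000).
Solving J·Δ = −F gives Δ = (-0.2308, 0.6154).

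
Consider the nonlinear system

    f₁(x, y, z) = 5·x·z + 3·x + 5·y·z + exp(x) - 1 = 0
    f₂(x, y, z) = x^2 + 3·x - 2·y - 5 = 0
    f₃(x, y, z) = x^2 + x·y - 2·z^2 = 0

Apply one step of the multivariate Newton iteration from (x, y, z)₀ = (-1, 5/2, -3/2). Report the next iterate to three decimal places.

(2.821, -1.589, -1.500)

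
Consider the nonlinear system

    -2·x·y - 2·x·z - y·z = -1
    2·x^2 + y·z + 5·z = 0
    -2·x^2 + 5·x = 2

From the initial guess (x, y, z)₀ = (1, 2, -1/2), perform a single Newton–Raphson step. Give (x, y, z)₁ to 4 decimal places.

At (1, 2, -1/2): F = (-1.0000, -1.5000, 1.0000).
Jacobian J = [[-2·y - 2·z, -2·x - z, -2·x - y], [4·x, z, y + 5], [-4·x + 5, 0, 0]].
At the point, J = [[-3.0000, -1.5000, -4.0000], [4.0000, -0.5000, 7.0000], [1.0000, 0.0000, 0.0000]] (det J = -12.5000).
Solving J·Δ = −F gives Δ = (-1.0000, -0.6400, 0.7400).
Then the next iterate is (x, y, z)₁ = (0.0000, 1.3600, 0.2400).

(0.0000, 1.3600, 0.2400)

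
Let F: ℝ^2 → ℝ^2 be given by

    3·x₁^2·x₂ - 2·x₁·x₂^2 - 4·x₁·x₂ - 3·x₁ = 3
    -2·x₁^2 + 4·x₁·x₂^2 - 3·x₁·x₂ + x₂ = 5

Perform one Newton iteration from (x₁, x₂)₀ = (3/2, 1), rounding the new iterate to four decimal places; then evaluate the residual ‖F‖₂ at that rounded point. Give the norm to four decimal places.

47.7717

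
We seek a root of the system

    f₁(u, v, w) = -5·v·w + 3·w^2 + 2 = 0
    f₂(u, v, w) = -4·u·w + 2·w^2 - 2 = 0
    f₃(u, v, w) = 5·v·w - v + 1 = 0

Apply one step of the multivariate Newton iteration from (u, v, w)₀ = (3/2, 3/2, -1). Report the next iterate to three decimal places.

(2.011, 1.172, -0.195)

At (3/2, 3/2, -1): F = (12.500, 6.000, -8.000).
Jacobian J = [[0, -5·w, -5·v + 6·w], [-4·w, 0, -4·u + 4·w], [0, 5·w - 1, 5·v]].
At the point, J = [[0.000, 5.000, -13.500], [4.000, 0.000, -10.000], [0.000, -6.000, 7.500]] (det J = 174.000).
Solving J·Δ = −F gives Δ = (0.511, -0.328, 0.805).
Then the next iterate is (u, v, w)₁ = (2.011, 1.172, -0.195).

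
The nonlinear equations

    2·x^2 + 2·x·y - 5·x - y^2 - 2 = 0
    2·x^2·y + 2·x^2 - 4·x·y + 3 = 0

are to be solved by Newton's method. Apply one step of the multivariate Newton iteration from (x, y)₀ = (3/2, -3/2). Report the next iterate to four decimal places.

(-1.2250, -0.4500)

At (3/2, -3/2): F = (-11.7500, 9.7500).
Jacobian J = [[4·x + 2·y - 5, 2·x - 2·y], [4·x·y + 4·x - 4·y, 2·x^2 - 4·x]].
At the point, J = [[-2.0000, 6.0000], [3.0000, -1.5000]] (det J = -15.0000).
Solving J·Δ = −F gives Δ = (-2.7250, 1.0500).
Then the next iterate is (x, y)₁ = (-1.2250, -0.4500).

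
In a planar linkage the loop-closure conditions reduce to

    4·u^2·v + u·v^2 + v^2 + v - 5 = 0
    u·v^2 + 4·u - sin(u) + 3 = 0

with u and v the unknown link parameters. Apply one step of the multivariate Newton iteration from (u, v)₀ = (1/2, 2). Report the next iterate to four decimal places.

(-0.7785, 3.2928)

At (1/2, 2): F = (5.0000, 6.520574).
Jacobian J = [[8·u·v + v^2, 4·u^2 + 2·u·v + 2·v + 1], [v^2 - cos(u) + 4, 2·u·v]].
At the point, J = [[12.0000, 8.0000], [7.122417, 2.0000]] (det J = -32.979340).
Solving J·Δ = −F gives Δ = (-1.2785, 1.2928).
Then the next iterate is (u, v)₁ = (-0.7785, 3.2928).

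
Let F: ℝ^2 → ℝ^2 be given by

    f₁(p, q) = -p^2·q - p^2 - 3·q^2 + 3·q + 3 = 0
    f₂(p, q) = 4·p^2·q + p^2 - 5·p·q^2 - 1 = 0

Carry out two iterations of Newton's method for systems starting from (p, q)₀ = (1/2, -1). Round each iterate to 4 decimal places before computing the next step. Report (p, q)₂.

(-0.2996, -0.6277)

At (1/2, -1): F = (-3.0000, -4.2500).
Jacobian J = [[-2·p·q - 2·p, -p^2 - 6·q + 3], [8·p·q + 2·p - 5·q^2, 4·p^2 - 10·p·q]].
At the point, J = [[0.0000, 8.7500], [-8.0000, 6.0000]] (det J = 70.0000).
Solving J·Δ = −F gives Δ = (-0.2741, 0.3429).
Then the next iterate is (p, q)₁ = (0.2259, -0.6571).
Round to (0.2259, -0.6571) and repeat: F = (-0.284140, -1.570795), J = [[-0.154922, 6.891569], [-2.894613, 1.688512]].
Δ = (-0.5255, 0.0294), so (p, q)₂ = (-0.2996, -0.6277).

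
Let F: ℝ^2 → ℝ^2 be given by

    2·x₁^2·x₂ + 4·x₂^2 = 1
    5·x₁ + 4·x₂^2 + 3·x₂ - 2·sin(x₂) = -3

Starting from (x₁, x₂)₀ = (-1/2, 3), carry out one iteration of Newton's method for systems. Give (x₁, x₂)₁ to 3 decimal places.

(-0.669, 1.469)

At (-1/2, 3): F = (36.500, 45.21776).
Jacobian J = [[4·x₁·x₂, 2·x₁^2 + 8·x₂], [5, 8·x₂ - 2·cos(x₂) + 3]].
At the point, J = [[-6.000, 24.500], [5.000, 28.97998]] (det J = -296.37991).
Solving J·Δ = −F gives Δ = (-0.169, -1.531).
Then the next iterate is (x₁, x₂)₁ = (-0.669, 1.469).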